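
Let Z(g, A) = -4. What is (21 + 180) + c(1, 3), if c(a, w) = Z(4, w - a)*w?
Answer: 189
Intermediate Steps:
c(a, w) = -4*w
(21 + 180) + c(1, 3) = (21 + 180) - 4*3 = 201 - 12 = 189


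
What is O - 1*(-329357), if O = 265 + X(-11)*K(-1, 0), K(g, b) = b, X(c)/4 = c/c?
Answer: 329622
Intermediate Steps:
X(c) = 4 (X(c) = 4*(c/c) = 4*1 = 4)
O = 265 (O = 265 + 4*0 = 265 + 0 = 265)
O - 1*(-329357) = 265 - 1*(-329357) = 265 + 329357 = 329622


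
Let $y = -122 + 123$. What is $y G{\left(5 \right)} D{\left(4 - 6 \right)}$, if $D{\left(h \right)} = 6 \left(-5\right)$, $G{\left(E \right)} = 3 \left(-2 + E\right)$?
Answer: $-270$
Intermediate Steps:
$y = 1$
$G{\left(E \right)} = -6 + 3 E$
$D{\left(h \right)} = -30$
$y G{\left(5 \right)} D{\left(4 - 6 \right)} = 1 \left(-6 + 3 \cdot 5\right) \left(-30\right) = 1 \left(-6 + 15\right) \left(-30\right) = 1 \cdot 9 \left(-30\right) = 1 \left(-270\right) = -270$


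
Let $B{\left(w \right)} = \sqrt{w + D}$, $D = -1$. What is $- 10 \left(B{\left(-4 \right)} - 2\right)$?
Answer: $20 - 10 i \sqrt{5} \approx 20.0 - 22.361 i$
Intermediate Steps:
$B{\left(w \right)} = \sqrt{-1 + w}$ ($B{\left(w \right)} = \sqrt{w - 1} = \sqrt{-1 + w}$)
$- 10 \left(B{\left(-4 \right)} - 2\right) = - 10 \left(\sqrt{-1 - 4} - 2\right) = - 10 \left(\sqrt{-5} - 2\right) = - 10 \left(i \sqrt{5} - 2\right) = - 10 \left(-2 + i \sqrt{5}\right) = 20 - 10 i \sqrt{5}$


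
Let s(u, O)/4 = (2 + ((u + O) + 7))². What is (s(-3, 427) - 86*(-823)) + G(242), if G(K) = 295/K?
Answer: 198617923/242 ≈ 8.2074e+5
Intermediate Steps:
s(u, O) = 4*(9 + O + u)² (s(u, O) = 4*(2 + ((u + O) + 7))² = 4*(2 + ((O + u) + 7))² = 4*(2 + (7 + O + u))² = 4*(9 + O + u)²)
(s(-3, 427) - 86*(-823)) + G(242) = (4*(9 + 427 - 3)² - 86*(-823)) + 295/242 = (4*433² + 70778) + 295*(1/242) = (4*187489 + 70778) + 295/242 = (749956 + 70778) + 295/242 = 820734 + 295/242 = 198617923/242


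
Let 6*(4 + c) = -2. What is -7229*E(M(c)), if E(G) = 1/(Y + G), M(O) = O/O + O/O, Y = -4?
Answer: 7229/2 ≈ 3614.5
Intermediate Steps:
c = -13/3 (c = -4 + (1/6)*(-2) = -4 - 1/3 = -13/3 ≈ -4.3333)
M(O) = 2 (M(O) = 1 + 1 = 2)
E(G) = 1/(-4 + G)
-7229*E(M(c)) = -7229/(-4 + 2) = -7229/(-2) = -7229*(-1/2) = 7229/2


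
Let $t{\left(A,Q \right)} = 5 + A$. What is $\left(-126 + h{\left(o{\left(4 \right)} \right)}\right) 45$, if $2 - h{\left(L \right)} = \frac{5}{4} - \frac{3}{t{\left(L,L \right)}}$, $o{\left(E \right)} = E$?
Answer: $- \frac{22485}{4} \approx -5621.3$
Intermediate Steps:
$h{\left(L \right)} = \frac{3}{4} + \frac{3}{5 + L}$ ($h{\left(L \right)} = 2 - \left(\frac{5}{4} - \frac{3}{5 + L}\right) = \frac{3}{4} + \frac{3}{5 + L}$)
$\left(-126 + h{\left(o{\left(4 \right)} \right)}\right) 45 = \left(-126 + \frac{3 \left(9 + 4\right)}{4 \left(5 + 4\right)}\right) 45 = \left(-126 + \frac{3}{4} \cdot \frac{1}{9} \cdot 13\right) 45 = \left(-126 + \frac{13}{12}\right) 45 = \left(- \frac{1499}{12}\right) 45 = - \frac{22485}{4}$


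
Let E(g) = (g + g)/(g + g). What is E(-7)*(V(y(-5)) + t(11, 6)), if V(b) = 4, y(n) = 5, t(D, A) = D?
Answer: 15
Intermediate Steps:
E(g) = 1 (E(g) = (2*g)/((2*g)) = (2*g)*(1/(2*g)) = 1)
E(-7)*(V(y(-5)) + t(11, 6)) = 1*(4 + 11) = 1*15 = 15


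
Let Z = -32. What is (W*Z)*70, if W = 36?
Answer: -80640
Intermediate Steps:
(W*Z)*70 = (36*(-32))*70 = -1152*70 = -80640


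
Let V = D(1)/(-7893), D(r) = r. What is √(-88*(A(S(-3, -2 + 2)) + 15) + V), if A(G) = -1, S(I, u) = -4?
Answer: I*√8528103229/2631 ≈ 35.1*I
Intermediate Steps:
V = -1/7893 (V = 1/(-7893) = 1*(-1/7893) = -1/7893 ≈ -0.00012669)
√(-88*(A(S(-3, -2 + 2)) + 15) + V) = √(-88*(-1 + 15) - 1/7893) = √(-88*14 - 1/7893) = √(-1232 - 1/7893) = √(-9724177/7893) = I*√8528103229/2631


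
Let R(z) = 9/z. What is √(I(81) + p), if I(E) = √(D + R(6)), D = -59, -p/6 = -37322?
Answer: √(895728 + 2*I*√230)/2 ≈ 473.21 + 0.0080121*I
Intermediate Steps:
p = 223932 (p = -6*(-37322) = 223932)
I(E) = I*√230/2 (I(E) = √(-59 + 9/6) = √(-59 + 9*(⅙)) = √(-59 + 3/2) = √(-115/2) = I*√230/2)
√(I(81) + p) = √(I*√230/2 + 223932) = √(223932 + I*√230/2)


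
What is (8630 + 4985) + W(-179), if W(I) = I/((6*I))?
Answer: 81691/6 ≈ 13615.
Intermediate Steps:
W(I) = 1/6 (W(I) = I*(1/(6*I)) = 1/6)
(8630 + 4985) + W(-179) = (8630 + 4985) + 1/6 = 13615 + 1/6 = 81691/6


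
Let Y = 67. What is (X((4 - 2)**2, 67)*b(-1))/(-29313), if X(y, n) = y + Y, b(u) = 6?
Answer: -142/9771 ≈ -0.014533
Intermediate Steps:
X(y, n) = 67 + y (X(y, n) = y + 67 = 67 + y)
(X((4 - 2)**2, 67)*b(-1))/(-29313) = ((67 + (4 - 2)**2)*6)/(-29313) = ((67 + 2**2)*6)*(-1/29313) = ((67 + 4)*6)*(-1/29313) = (71*6)*(-1/29313) = 426*(-1/29313) = -142/9771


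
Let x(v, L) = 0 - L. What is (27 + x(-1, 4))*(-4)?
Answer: -92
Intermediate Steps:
x(v, L) = -L
(27 + x(-1, 4))*(-4) = (27 - 1*4)*(-4) = (27 - 4)*(-4) = 23*(-4) = -92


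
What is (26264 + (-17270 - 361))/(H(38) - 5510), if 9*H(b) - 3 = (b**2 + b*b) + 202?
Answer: -25899/15499 ≈ -1.6710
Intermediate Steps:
H(b) = 205/9 + 2*b**2/9 (H(b) = 1/3 + ((b**2 + b*b) + 202)/9 = 1/3 + ((b**2 + b**2) + 202)/9 = 1/3 + (2*b**2 + 202)/9 = 1/3 + (202 + 2*b**2)/9 = 1/3 + (202/9 + 2*b**2/9) = 205/9 + 2*b**2/9)
(26264 + (-17270 - 361))/(H(38) - 5510) = (26264 + (-17270 - 361))/((205/9 + (2/9)*38**2) - 5510) = (26264 - 17631)/((205/9 + (2/9)*1444) - 5510) = 8633/((205/9 + 2888/9) - 5510) = 8633/(1031/3 - 5510) = 8633/(-15499/3) = 8633*(-3/15499) = -25899/15499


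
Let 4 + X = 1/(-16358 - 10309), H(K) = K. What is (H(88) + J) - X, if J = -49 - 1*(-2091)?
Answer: 56907379/26667 ≈ 2134.0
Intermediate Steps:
J = 2042 (J = -49 + 2091 = 2042)
X = -106669/26667 (X = -4 + 1/(-16358 - 10309) = -4 + 1/(-26667) = -4 - 1/26667 = -106669/26667 ≈ -4.0000)
(H(88) + J) - X = (88 + 2042) - 1*(-106669/26667) = 2130 + 106669/26667 = 56907379/26667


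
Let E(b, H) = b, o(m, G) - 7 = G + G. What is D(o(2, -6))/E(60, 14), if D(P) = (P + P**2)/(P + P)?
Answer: -1/30 ≈ -0.033333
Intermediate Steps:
o(m, G) = 7 + 2*G (o(m, G) = 7 + (G + G) = 7 + 2*G)
D(P) = (P + P**2)/(2*P) (D(P) = (P + P**2)/((2*P)) = (P + P**2)*(1/(2*P)) = (P + P**2)/(2*P))
D(o(2, -6))/E(60, 14) = (1/2 + (7 + 2*(-6))/2)/60 = (1/2 + (7 - 12)/2)*(1/60) = (1/2 + (1/2)*(-5))*(1/60) = (1/2 - 5/2)*(1/60) = -2*1/60 = -1/30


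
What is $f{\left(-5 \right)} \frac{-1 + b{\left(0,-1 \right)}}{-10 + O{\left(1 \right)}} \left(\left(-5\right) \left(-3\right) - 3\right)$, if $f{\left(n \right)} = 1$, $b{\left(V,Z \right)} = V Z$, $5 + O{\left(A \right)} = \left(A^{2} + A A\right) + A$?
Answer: $1$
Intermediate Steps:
$O{\left(A \right)} = -5 + A + 2 A^{2}$ ($O{\left(A \right)} = -5 + \left(\left(A^{2} + A A\right) + A\right) = -5 + \left(\left(A^{2} + A^{2}\right) + A\right) = -5 + \left(2 A^{2} + A\right) = -5 + \left(A + 2 A^{2}\right) = -5 + A + 2 A^{2}$)
$f{\left(-5 \right)} \frac{-1 + b{\left(0,-1 \right)}}{-10 + O{\left(1 \right)}} \left(\left(-5\right) \left(-3\right) - 3\right) = 1 \frac{-1 + 0 \left(-1\right)}{-10 + \left(-5 + 1 + 2 \cdot 1^{2}\right)} \left(\left(-5\right) \left(-3\right) - 3\right) = 1 \frac{-1 + 0}{-10 + \left(-5 + 1 + 2 \cdot 1\right)} \left(15 - 3\right) = 1 \left(- \frac{1}{-10 + \left(-5 + 1 + 2\right)}\right) 12 = 1 \left(- \frac{1}{-10 - 2}\right) 12 = 1 \left(- \frac{1}{-12}\right) 12 = 1 \left(\left(-1\right) \left(- \frac{1}{12}\right)\right) 12 = 1 \cdot \frac{1}{12} \cdot 12 = \frac{1}{12} \cdot 12 = 1$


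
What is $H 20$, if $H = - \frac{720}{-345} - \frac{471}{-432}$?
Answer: $\frac{52615}{828} \approx 63.545$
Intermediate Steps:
$H = \frac{10523}{3312}$ ($H = \left(-720\right) \left(- \frac{1}{345}\right) - - \frac{157}{144} = \frac{48}{23} + \frac{157}{144} = \frac{10523}{3312} \approx 3.1772$)
$H 20 = \frac{10523}{3312} \cdot 20 = \frac{52615}{828}$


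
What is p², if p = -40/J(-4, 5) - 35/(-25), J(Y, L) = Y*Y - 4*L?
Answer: 3249/25 ≈ 129.96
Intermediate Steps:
J(Y, L) = Y² - 4*L
p = 57/5 (p = -40/((-4)² - 4*5) - 35/(-25) = -40/(16 - 20) - 35*(-1/25) = -40/(-4) + 7/5 = -40*(-¼) + 7/5 = 10 + 7/5 = 57/5 ≈ 11.400)
p² = (57/5)² = 3249/25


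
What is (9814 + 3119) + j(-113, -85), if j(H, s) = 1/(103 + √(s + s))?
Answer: 139404910/10779 - I*√170/10779 ≈ 12933.0 - 0.0012096*I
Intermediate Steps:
j(H, s) = 1/(103 + √2*√s) (j(H, s) = 1/(103 + √(2*s)) = 1/(103 + √2*√s))
(9814 + 3119) + j(-113, -85) = (9814 + 3119) + 1/(103 + √2*√(-85)) = 12933 + 1/(103 + √2*(I*√85)) = 12933 + 1/(103 + I*√170)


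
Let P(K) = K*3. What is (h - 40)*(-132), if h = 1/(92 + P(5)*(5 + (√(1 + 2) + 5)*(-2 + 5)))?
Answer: 779218176/147589 + 5940*√3/147589 ≈ 5279.7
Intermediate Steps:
P(K) = 3*K
h = 1/(392 + 45*√3) (h = 1/(92 + (3*5)*(5 + (√(1 + 2) + 5)*(-2 + 5))) = 1/(92 + 15*(5 + (√3 + 5)*3)) = 1/(92 + 15*(5 + (5 + √3)*3)) = 1/(92 + 15*(5 + (15 + 3*√3))) = 1/(92 + 15*(20 + 3*√3)) = 1/(92 + (300 + 45*√3)) = 1/(392 + 45*√3) ≈ 0.0021279)
(h - 40)*(-132) = ((392/147589 - 45*√3/147589) - 40)*(-132) = (-5903168/147589 - 45*√3/147589)*(-132) = 779218176/147589 + 5940*√3/147589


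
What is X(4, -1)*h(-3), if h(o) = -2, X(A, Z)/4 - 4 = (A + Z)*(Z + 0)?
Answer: -8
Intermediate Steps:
X(A, Z) = 16 + 4*Z*(A + Z) (X(A, Z) = 16 + 4*((A + Z)*(Z + 0)) = 16 + 4*((A + Z)*Z) = 16 + 4*(Z*(A + Z)) = 16 + 4*Z*(A + Z))
X(4, -1)*h(-3) = (16 + 4*(-1)**2 + 4*4*(-1))*(-2) = (16 + 4*1 - 16)*(-2) = (16 + 4 - 16)*(-2) = 4*(-2) = -8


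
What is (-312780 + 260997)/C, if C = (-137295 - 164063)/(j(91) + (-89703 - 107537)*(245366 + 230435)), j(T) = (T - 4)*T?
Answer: -4859678233848909/301358 ≈ -1.6126e+10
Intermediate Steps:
j(T) = T*(-4 + T) (j(T) = (-4 + T)*T = T*(-4 + T))
C = 301358/93846981323 (C = (-137295 - 164063)/(91*(-4 + 91) + (-89703 - 107537)*(245366 + 230435)) = -301358/(91*87 - 197240*475801) = -301358/(7917 - 93846989240) = -301358/(-93846981323) = -301358*(-1/93846981323) = 301358/93846981323 ≈ 3.2112e-6)
(-312780 + 260997)/C = (-312780 + 260997)/(301358/93846981323) = -51783*93846981323/301358 = -4859678233848909/301358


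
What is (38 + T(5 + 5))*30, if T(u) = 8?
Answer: 1380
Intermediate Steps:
(38 + T(5 + 5))*30 = (38 + 8)*30 = 46*30 = 1380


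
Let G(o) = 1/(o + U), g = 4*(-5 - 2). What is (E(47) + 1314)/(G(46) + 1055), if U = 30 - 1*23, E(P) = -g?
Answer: 35563/27958 ≈ 1.2720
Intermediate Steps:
g = -28 (g = 4*(-7) = -28)
E(P) = 28 (E(P) = -1*(-28) = 28)
U = 7 (U = 30 - 23 = 7)
G(o) = 1/(7 + o) (G(o) = 1/(o + 7) = 1/(7 + o))
(E(47) + 1314)/(G(46) + 1055) = (28 + 1314)/(1/(7 + 46) + 1055) = 1342/(1/53 + 1055) = 1342/(55916/53) = 1342*(53/55916) = 35563/27958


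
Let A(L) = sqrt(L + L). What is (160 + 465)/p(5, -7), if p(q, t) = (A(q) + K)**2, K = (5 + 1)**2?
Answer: 625/(36 + sqrt(10))**2 ≈ 0.40752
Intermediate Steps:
K = 36 (K = 6**2 = 36)
A(L) = sqrt(2)*sqrt(L) (A(L) = sqrt(2*L) = sqrt(2)*sqrt(L))
p(q, t) = (36 + sqrt(2)*sqrt(q))**2 (p(q, t) = (sqrt(2)*sqrt(q) + 36)**2 = (36 + sqrt(2)*sqrt(q))**2)
(160 + 465)/p(5, -7) = (160 + 465)/((36 + sqrt(2)*sqrt(5))**2) = 625/((36 + sqrt(10))**2) = 625/(36 + sqrt(10))**2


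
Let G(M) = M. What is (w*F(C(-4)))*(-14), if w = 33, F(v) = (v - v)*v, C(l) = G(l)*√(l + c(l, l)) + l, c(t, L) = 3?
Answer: 0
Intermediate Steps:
C(l) = l + l*√(3 + l) (C(l) = l*√(l + 3) + l = l*√(3 + l) + l = l + l*√(3 + l))
F(v) = 0 (F(v) = 0*v = 0)
(w*F(C(-4)))*(-14) = (33*0)*(-14) = 0*(-14) = 0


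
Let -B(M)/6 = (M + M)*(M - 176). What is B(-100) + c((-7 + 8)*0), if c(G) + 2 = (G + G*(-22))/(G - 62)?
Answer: -331202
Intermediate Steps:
B(M) = -12*M*(-176 + M) (B(M) = -6*(M + M)*(M - 176) = -6*2*M*(-176 + M) = -12*M*(-176 + M))
c(G) = -2 - 21*G/(-62 + G) (c(G) = -2 + (G + G*(-22))/(G - 62) = -2 + (G - 22*G)/(-62 + G) = -2 + (-21*G)/(-62 + G) = -2 - 21*G/(-62 + G))
B(-100) + c((-7 + 8)*0) = 12*(-100)*(176 - 1*(-100)) + (124 - 23*(-7 + 8)*0)/(-62 + (-7 + 8)*0) = 12*(-100)*(176 + 100) + (124 - 23*0)/(-62 + 1*0) = 12*(-100)*276 + (124 - 23*0)/(-62 + 0) = -331200 + (124 + 0)/(-62) = -331200 - 1/62*124 = -331200 - 2 = -331202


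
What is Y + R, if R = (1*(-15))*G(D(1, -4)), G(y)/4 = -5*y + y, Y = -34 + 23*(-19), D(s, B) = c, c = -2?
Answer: -951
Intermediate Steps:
D(s, B) = -2
Y = -471 (Y = -34 - 437 = -471)
G(y) = -16*y (G(y) = 4*(-5*y + y) = 4*(-4*y) = -16*y)
R = -480 (R = (1*(-15))*(-16*(-2)) = -15*32 = -480)
Y + R = -471 - 480 = -951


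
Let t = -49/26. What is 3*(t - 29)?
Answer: -2409/26 ≈ -92.654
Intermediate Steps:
t = -49/26 (t = -49*1/26 = -49/26 ≈ -1.8846)
3*(t - 29) = 3*(-49/26 - 29) = 3*(-803/26) = -2409/26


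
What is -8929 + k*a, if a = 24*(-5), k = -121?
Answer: 5591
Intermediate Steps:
a = -120
-8929 + k*a = -8929 - 121*(-120) = -8929 + 14520 = 5591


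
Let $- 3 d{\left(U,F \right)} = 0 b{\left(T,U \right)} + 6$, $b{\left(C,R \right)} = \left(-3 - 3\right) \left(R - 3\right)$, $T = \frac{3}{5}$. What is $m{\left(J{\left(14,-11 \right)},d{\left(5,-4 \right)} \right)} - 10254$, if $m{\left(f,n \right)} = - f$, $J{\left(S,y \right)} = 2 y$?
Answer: $-10232$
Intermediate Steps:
$T = \frac{3}{5}$ ($T = 3 \cdot \frac{1}{5} = \frac{3}{5} \approx 0.6$)
$b{\left(C,R \right)} = 18 - 6 R$ ($b{\left(C,R \right)} = - 6 \left(-3 + R\right) = 18 - 6 R$)
$d{\left(U,F \right)} = -2$ ($d{\left(U,F \right)} = - \frac{0 \left(18 - 6 U\right) + 6}{3} = - \frac{0 + 6}{3} = \left(- \frac{1}{3}\right) 6 = -2$)
$m{\left(J{\left(14,-11 \right)},d{\left(5,-4 \right)} \right)} - 10254 = - 2 \left(-11\right) - 10254 = \left(-1\right) \left(-22\right) - 10254 = 22 - 10254 = -10232$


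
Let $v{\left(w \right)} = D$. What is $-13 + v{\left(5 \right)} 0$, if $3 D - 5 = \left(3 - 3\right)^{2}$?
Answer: $-13$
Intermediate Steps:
$D = \frac{5}{3}$ ($D = \frac{5}{3} + \frac{\left(3 - 3\right)^{2}}{3} = \frac{5}{3} + \frac{0^{2}}{3} = \frac{5}{3} + \frac{1}{3} \cdot 0 = \frac{5}{3} + 0 = \frac{5}{3} \approx 1.6667$)
$v{\left(w \right)} = \frac{5}{3}$
$-13 + v{\left(5 \right)} 0 = -13 + \frac{5}{3} \cdot 0 = -13 + 0 = -13$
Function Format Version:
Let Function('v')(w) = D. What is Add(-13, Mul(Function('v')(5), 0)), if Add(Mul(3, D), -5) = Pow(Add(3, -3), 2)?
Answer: -13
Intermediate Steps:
D = Rational(5, 3) (D = Add(Rational(5, 3), Mul(Rational(1, 3), Pow(Add(3, -3), 2))) = Add(Rational(5, 3), Mul(Rational(1, 3), Pow(0, 2))) = Add(Rational(5, 3), Mul(Rational(1, 3), 0)) = Add(Rational(5, 3), 0) = Rational(5, 3) ≈ 1.6667)
Function('v')(w) = Rational(5, 3)
Add(-13, Mul(Function('v')(5), 0)) = Add(-13, Mul(Rational(5, 3), 0)) = Add(-13, 0) = -13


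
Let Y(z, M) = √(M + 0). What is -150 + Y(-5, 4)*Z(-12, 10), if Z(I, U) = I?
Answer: -174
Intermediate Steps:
Y(z, M) = √M
-150 + Y(-5, 4)*Z(-12, 10) = -150 + √4*(-12) = -150 + 2*(-12) = -150 - 24 = -174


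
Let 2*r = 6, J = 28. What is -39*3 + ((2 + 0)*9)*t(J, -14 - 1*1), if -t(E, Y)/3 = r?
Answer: -279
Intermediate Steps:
r = 3 (r = (½)*6 = 3)
t(E, Y) = -9 (t(E, Y) = -3*3 = -9)
-39*3 + ((2 + 0)*9)*t(J, -14 - 1*1) = -39*3 + ((2 + 0)*9)*(-9) = -117 + (2*9)*(-9) = -117 + 18*(-9) = -117 - 162 = -279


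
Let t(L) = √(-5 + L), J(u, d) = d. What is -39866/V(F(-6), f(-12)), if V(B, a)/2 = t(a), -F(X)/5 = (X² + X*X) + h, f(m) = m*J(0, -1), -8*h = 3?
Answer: -19933*√7/7 ≈ -7534.0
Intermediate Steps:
h = -3/8 (h = -⅛*3 = -3/8 ≈ -0.37500)
f(m) = -m (f(m) = m*(-1) = -m)
F(X) = 15/8 - 10*X² (F(X) = -5*((X² + X*X) - 3/8) = -5*((X² + X²) - 3/8) = -5*(2*X² - 3/8) = -5*(-3/8 + 2*X²) = 15/8 - 10*X²)
V(B, a) = 2*√(-5 + a)
-39866/V(F(-6), f(-12)) = -39866*1/(2*√(-5 - 1*(-12))) = -39866*1/(2*√(-5 + 12)) = -39866*√7/14 = -19933*√7/7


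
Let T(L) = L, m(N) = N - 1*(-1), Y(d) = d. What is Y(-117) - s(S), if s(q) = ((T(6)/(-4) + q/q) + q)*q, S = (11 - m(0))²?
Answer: -10067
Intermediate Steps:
m(N) = 1 + N (m(N) = N + 1 = 1 + N)
S = 100 (S = (11 - (1 + 0))² = (11 - 1*1)² = (11 - 1)² = 10² = 100)
s(q) = q*(-½ + q) (s(q) = ((6/(-4) + q/q) + q)*q = ((6*(-¼) + 1) + q)*q = ((-3/2 + 1) + q)*q = (-½ + q)*q = q*(-½ + q))
Y(-117) - s(S) = -117 - 100*(-½ + 100) = -117 - 100*199/2 = -117 - 1*9950 = -117 - 9950 = -10067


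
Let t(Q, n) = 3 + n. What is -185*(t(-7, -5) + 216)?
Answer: -39590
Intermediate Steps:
-185*(t(-7, -5) + 216) = -185*((3 - 5) + 216) = -185*(-2 + 216) = -185*214 = -39590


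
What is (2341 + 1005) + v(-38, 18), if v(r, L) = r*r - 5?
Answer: 4785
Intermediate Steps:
v(r, L) = -5 + r**2 (v(r, L) = r**2 - 5 = -5 + r**2)
(2341 + 1005) + v(-38, 18) = (2341 + 1005) + (-5 + (-38)**2) = 3346 + (-5 + 1444) = 3346 + 1439 = 4785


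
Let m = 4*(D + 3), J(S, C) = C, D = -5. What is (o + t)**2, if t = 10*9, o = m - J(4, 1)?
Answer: 6561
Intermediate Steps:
m = -8 (m = 4*(-5 + 3) = 4*(-2) = -8)
o = -9 (o = -8 - 1*1 = -8 - 1 = -9)
t = 90
(o + t)**2 = (-9 + 90)**2 = 81**2 = 6561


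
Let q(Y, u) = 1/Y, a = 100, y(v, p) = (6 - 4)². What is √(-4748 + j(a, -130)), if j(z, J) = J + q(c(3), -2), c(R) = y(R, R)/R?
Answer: I*√19509/2 ≈ 69.837*I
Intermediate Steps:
y(v, p) = 4 (y(v, p) = 2² = 4)
c(R) = 4/R
j(z, J) = ¾ + J (j(z, J) = J + 1/(4/3) = J + ¾ = ¾ + J)
√(-4748 + j(a, -130)) = √(-4748 + (¾ - 130)) = √(-4748 - 517/4) = √(-19509/4) = I*√19509/2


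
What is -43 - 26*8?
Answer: -251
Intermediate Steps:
-43 - 26*8 = -43 - 208 = -251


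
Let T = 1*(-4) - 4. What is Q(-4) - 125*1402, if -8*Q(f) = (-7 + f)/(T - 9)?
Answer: -23834011/136 ≈ -1.7525e+5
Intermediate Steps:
T = -8 (T = -4 - 4 = -8)
Q(f) = -7/136 + f/136 (Q(f) = -(-7 + f)/(8*(-8 - 9)) = -(-7 + f)/(8*(-17)) = -(-7 + f)*(-1)/(8*17) = -(7/17 - f/17)/8 = -7/136 + f/136)
Q(-4) - 125*1402 = (-7/136 + (1/136)*(-4)) - 125*1402 = (-7/136 - 1/34) - 175250 = -11/136 - 175250 = -23834011/136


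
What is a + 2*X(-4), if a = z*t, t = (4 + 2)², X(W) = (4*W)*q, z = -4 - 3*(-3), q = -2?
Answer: 244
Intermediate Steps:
z = 5 (z = -4 + 9 = 5)
X(W) = -8*W (X(W) = (4*W)*(-2) = -8*W)
t = 36 (t = 6² = 36)
a = 180 (a = 5*36 = 180)
a + 2*X(-4) = 180 + 2*(-8*(-4)) = 180 + 2*32 = 180 + 64 = 244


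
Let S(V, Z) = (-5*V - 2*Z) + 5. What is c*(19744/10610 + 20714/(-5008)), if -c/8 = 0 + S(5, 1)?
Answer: -664936734/1660465 ≈ -400.45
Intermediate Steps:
S(V, Z) = 5 - 5*V - 2*Z
c = 176 (c = -8*(0 + (5 - 5*5 - 2*1)) = -8*(0 + (5 - 25 - 2)) = -8*(0 - 22) = -8*(-22) = 176)
c*(19744/10610 + 20714/(-5008)) = 176*(19744/10610 + 20714/(-5008)) = 176*(19744*(1/10610) + 20714*(-1/5008)) = 176*(9872/5305 - 10357/2504) = 176*(-30224397/13283720) = -664936734/1660465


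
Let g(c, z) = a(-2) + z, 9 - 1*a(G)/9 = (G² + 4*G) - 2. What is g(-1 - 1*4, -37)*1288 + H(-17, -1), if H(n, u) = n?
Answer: 126207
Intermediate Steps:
a(G) = 99 - 36*G - 9*G² (a(G) = 81 - 9*((G² + 4*G) - 2) = 81 - 9*(-2 + G² + 4*G) = 81 + (18 - 36*G - 9*G²) = 99 - 36*G - 9*G²)
g(c, z) = 135 + z (g(c, z) = (99 - 36*(-2) - 9*(-2)²) + z = (99 + 72 - 9*4) + z = (99 + 72 - 36) + z = 135 + z)
g(-1 - 1*4, -37)*1288 + H(-17, -1) = (135 - 37)*1288 - 17 = 98*1288 - 17 = 126224 - 17 = 126207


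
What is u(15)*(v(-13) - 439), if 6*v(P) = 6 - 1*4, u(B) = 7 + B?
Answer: -28952/3 ≈ -9650.7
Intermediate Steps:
v(P) = ⅓ (v(P) = (6 - 1*4)/6 = (6 - 4)/6 = (⅙)*2 = ⅓)
u(15)*(v(-13) - 439) = (7 + 15)*(⅓ - 439) = 22*(-1316/3) = -28952/3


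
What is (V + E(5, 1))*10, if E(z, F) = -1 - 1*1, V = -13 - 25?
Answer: -400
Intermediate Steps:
V = -38
E(z, F) = -2 (E(z, F) = -1 - 1 = -2)
(V + E(5, 1))*10 = (-38 - 2)*10 = -40*10 = -400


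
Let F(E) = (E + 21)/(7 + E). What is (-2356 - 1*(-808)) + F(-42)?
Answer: -7737/5 ≈ -1547.4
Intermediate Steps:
F(E) = (21 + E)/(7 + E)
(-2356 - 1*(-808)) + F(-42) = (-2356 - 1*(-808)) + (21 - 42)/(7 - 42) = (-2356 + 808) - 21/(-35) = -1548 - 1/35*(-21) = -1548 + ⅗ = -7737/5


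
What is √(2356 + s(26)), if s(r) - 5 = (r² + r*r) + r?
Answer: √3739 ≈ 61.147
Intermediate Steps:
s(r) = 5 + r + 2*r² (s(r) = 5 + ((r² + r*r) + r) = 5 + ((r² + r²) + r) = 5 + (2*r² + r) = 5 + (r + 2*r²) = 5 + r + 2*r²)
√(2356 + s(26)) = √(2356 + (5 + 26 + 2*26²)) = √(2356 + (5 + 26 + 2*676)) = √(2356 + (5 + 26 + 1352)) = √(2356 + 1383) = √3739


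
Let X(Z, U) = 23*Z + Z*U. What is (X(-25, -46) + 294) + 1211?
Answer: 2080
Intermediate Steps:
X(Z, U) = 23*Z + U*Z
(X(-25, -46) + 294) + 1211 = (-25*(23 - 46) + 294) + 1211 = (-25*(-23) + 294) + 1211 = (575 + 294) + 1211 = 869 + 1211 = 2080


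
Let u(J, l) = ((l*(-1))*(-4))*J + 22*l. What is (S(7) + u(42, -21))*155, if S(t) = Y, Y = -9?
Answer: -619845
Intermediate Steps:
u(J, l) = 22*l + 4*J*l (u(J, l) = (-l*(-4))*J + 22*l = (4*l)*J + 22*l = 4*J*l + 22*l = 22*l + 4*J*l)
S(t) = -9
(S(7) + u(42, -21))*155 = (-9 + 2*(-21)*(11 + 2*42))*155 = (-9 + 2*(-21)*(11 + 84))*155 = (-9 + 2*(-21)*95)*155 = (-9 - 3990)*155 = -3999*155 = -619845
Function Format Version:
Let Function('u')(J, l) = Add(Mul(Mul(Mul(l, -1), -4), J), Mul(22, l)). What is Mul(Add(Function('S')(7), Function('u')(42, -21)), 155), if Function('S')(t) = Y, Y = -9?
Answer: -619845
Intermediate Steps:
Function('u')(J, l) = Add(Mul(22, l), Mul(4, J, l)) (Function('u')(J, l) = Add(Mul(Mul(Mul(-1, l), -4), J), Mul(22, l)) = Add(Mul(Mul(4, l), J), Mul(22, l)) = Add(Mul(4, J, l), Mul(22, l)) = Add(Mul(22, l), Mul(4, J, l)))
Function('S')(t) = -9
Mul(Add(Function('S')(7), Function('u')(42, -21)), 155) = Mul(Add(-9, Mul(2, -21, Add(11, Mul(2, 42)))), 155) = Mul(Add(-9, Mul(2, -21, Add(11, 84))), 155) = Mul(Add(-9, Mul(2, -21, 95)), 155) = Mul(Add(-9, -3990), 155) = Mul(-3999, 155) = -619845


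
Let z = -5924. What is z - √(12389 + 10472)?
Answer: -5924 - √22861 ≈ -6075.2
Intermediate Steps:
z - √(12389 + 10472) = -5924 - √(12389 + 10472) = -5924 - √22861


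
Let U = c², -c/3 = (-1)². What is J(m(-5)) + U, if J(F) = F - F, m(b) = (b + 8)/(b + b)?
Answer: 9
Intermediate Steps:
m(b) = (8 + b)/(2*b) (m(b) = (8 + b)/((2*b)) = (8 + b)*(1/(2*b)) = (8 + b)/(2*b))
c = -3 (c = -3*(-1)² = -3*1 = -3)
J(F) = 0
U = 9 (U = (-3)² = 9)
J(m(-5)) + U = 0 + 9 = 9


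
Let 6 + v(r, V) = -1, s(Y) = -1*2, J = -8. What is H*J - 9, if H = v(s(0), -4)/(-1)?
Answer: -65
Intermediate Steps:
s(Y) = -2
v(r, V) = -7 (v(r, V) = -6 - 1 = -7)
H = 7 (H = -7/(-1) = -7*(-1) = 7)
H*J - 9 = 7*(-8) - 9 = -56 - 9 = -65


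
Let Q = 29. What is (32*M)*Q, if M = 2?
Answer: 1856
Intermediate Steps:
(32*M)*Q = (32*2)*29 = 64*29 = 1856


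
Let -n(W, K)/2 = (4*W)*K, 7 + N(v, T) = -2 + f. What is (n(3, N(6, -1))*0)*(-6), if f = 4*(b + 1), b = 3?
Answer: 0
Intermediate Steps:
f = 16 (f = 4*(3 + 1) = 4*4 = 16)
N(v, T) = 7 (N(v, T) = -7 + (-2 + 16) = -7 + 14 = 7)
n(W, K) = -8*K*W (n(W, K) = -2*4*W*K = -8*K*W)
(n(3, N(6, -1))*0)*(-6) = (-8*7*3*0)*(-6) = -168*0*(-6) = 0*(-6) = 0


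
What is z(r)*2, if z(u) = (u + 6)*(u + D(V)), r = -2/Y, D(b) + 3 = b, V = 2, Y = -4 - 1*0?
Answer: -13/2 ≈ -6.5000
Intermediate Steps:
Y = -4 (Y = -4 + 0 = -4)
D(b) = -3 + b
r = 1/2 (r = -2/(-4) = -2*(-1/4) = 1/2 ≈ 0.50000)
z(u) = (-1 + u)*(6 + u) (z(u) = (u + 6)*(u + (-3 + 2)) = (6 + u)*(u - 1) = (6 + u)*(-1 + u) = (-1 + u)*(6 + u))
z(r)*2 = (-6 + (1/2)**2 + 5*(1/2))*2 = (-6 + 1/4 + 5/2)*2 = -13/4*2 = -13/2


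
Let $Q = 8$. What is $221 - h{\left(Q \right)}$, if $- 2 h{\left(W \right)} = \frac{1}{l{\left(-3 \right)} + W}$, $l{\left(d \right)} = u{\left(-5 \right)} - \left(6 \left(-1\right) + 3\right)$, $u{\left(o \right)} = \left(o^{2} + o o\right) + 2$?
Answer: $\frac{27847}{126} \approx 221.01$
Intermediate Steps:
$u{\left(o \right)} = 2 + 2 o^{2}$ ($u{\left(o \right)} = \left(o^{2} + o^{2}\right) + 2 = 2 o^{2} + 2 = 2 + 2 o^{2}$)
$l{\left(d \right)} = 55$ ($l{\left(d \right)} = \left(2 + 2 \left(-5\right)^{2}\right) - \left(6 \left(-1\right) + 3\right) = \left(2 + 2 \cdot 25\right) - \left(-6 + 3\right) = \left(2 + 50\right) - -3 = 52 + 3 = 55$)
$h{\left(W \right)} = - \frac{1}{2 \left(55 + W\right)}$
$221 - h{\left(Q \right)} = 221 - - \frac{1}{110 + 2 \cdot 8} = 221 - - \frac{1}{110 + 16} = 221 - - \frac{1}{126} = 221 + \frac{1}{126} = \frac{27847}{126}$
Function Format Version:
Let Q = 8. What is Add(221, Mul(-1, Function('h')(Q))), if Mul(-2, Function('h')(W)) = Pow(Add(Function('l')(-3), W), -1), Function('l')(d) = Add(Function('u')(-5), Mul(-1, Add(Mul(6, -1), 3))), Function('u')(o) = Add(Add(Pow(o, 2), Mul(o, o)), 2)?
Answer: Rational(27847, 126) ≈ 221.01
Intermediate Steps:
Function('u')(o) = Add(2, Mul(2, Pow(o, 2))) (Function('u')(o) = Add(Add(Pow(o, 2), Pow(o, 2)), 2) = Add(Mul(2, Pow(o, 2)), 2) = Add(2, Mul(2, Pow(o, 2))))
Function('l')(d) = 55 (Function('l')(d) = Add(Add(2, Mul(2, Pow(-5, 2))), Mul(-1, Add(Mul(6, -1), 3))) = Add(Add(2, Mul(2, 25)), Mul(-1, Add(-6, 3))) = Add(Add(2, 50), Mul(-1, -3)) = Add(52, 3) = 55)
Function('h')(W) = Mul(Rational(-1, 2), Pow(Add(55, W), -1))
Add(221, Mul(-1, Function('h')(Q))) = Add(221, Mul(-1, Mul(-1, Pow(Add(110, Mul(2, 8)), -1)))) = Add(221, Mul(-1, Mul(-1, Pow(Add(110, 16), -1)))) = Add(221, Mul(-1, Mul(-1, Pow(126, -1)))) = Add(221, Mul(-1, Mul(-1, Rational(1, 126)))) = Add(221, Mul(-1, Rational(-1, 126))) = Add(221, Rational(1, 126)) = Rational(27847, 126)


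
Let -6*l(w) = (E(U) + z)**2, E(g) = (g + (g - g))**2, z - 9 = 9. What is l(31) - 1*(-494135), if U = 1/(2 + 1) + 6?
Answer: 239876081/486 ≈ 4.9357e+5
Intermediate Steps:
z = 18 (z = 9 + 9 = 18)
U = 19/3 (U = 1/3 + 6 = 19/3 ≈ 6.3333)
E(g) = g**2 (E(g) = (g + 0)**2 = g**2)
l(w) = -273529/486 (l(w) = -((19/3)**2 + 18)**2/6 = -(361/9 + 18)**2/6 = -(523/9)**2/6 = -1/6*273529/81 = -273529/486)
l(31) - 1*(-494135) = -273529/486 - 1*(-494135) = -273529/486 + 494135 = 239876081/486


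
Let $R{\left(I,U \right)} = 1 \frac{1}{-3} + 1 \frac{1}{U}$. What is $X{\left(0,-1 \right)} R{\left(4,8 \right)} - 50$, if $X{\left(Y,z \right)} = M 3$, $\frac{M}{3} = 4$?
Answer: $- \frac{115}{2} \approx -57.5$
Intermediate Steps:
$M = 12$ ($M = 3 \cdot 4 = 12$)
$R{\left(I,U \right)} = - \frac{1}{3} + \frac{1}{U}$ ($R{\left(I,U \right)} = 1 \left(- \frac{1}{3}\right) + \frac{1}{U} = - \frac{1}{3} + \frac{1}{U}$)
$X{\left(Y,z \right)} = 36$ ($X{\left(Y,z \right)} = 12 \cdot 3 = 36$)
$X{\left(0,-1 \right)} R{\left(4,8 \right)} - 50 = 36 \frac{3 - 8}{3 \cdot 8} - 50 = 36 \cdot \frac{1}{3} \cdot \frac{1}{8} \left(3 - 8\right) - 50 = 36 \cdot \frac{1}{3} \cdot \frac{1}{8} \left(-5\right) - 50 = 36 \left(- \frac{5}{24}\right) - 50 = - \frac{15}{2} - 50 = - \frac{115}{2}$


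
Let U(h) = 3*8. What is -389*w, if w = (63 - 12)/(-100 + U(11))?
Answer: 19839/76 ≈ 261.04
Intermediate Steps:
U(h) = 24
w = -51/76 (w = (63 - 12)/(-100 + 24) = 51/(-76) = 51*(-1/76) = -51/76 ≈ -0.67105)
-389*w = -389*(-51/76) = 19839/76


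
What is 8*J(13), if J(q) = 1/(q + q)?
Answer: 4/13 ≈ 0.30769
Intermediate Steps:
J(q) = 1/(2*q)
8*J(13) = 8*((½)/13) = 8*((½)*(1/13)) = 8*(1/26) = 4/13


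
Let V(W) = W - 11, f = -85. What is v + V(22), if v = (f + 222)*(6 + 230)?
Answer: 32343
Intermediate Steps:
V(W) = -11 + W
v = 32332 (v = (-85 + 222)*(6 + 230) = 137*236 = 32332)
v + V(22) = 32332 + (-11 + 22) = 32332 + 11 = 32343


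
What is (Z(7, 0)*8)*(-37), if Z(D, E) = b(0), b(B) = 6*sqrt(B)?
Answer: 0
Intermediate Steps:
Z(D, E) = 0 (Z(D, E) = 6*sqrt(0) = 6*0 = 0)
(Z(7, 0)*8)*(-37) = (0*8)*(-37) = 0*(-37) = 0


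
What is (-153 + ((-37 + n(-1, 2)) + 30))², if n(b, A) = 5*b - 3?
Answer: 28224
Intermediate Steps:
n(b, A) = -3 + 5*b
(-153 + ((-37 + n(-1, 2)) + 30))² = (-153 + ((-37 + (-3 + 5*(-1))) + 30))² = (-153 + ((-37 + (-3 - 5)) + 30))² = (-153 + ((-37 - 8) + 30))² = (-153 + (-45 + 30))² = (-153 - 15)² = (-168)² = 28224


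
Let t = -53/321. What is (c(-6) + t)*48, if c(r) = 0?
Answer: -848/107 ≈ -7.9252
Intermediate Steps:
t = -53/321 (t = -53*1/321 = -53/321 ≈ -0.16511)
(c(-6) + t)*48 = (0 - 53/321)*48 = -53/321*48 = -848/107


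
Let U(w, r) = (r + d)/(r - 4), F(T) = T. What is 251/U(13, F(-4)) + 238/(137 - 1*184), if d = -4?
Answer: 11559/47 ≈ 245.94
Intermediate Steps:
U(w, r) = 1 (U(w, r) = (r - 4)/(r - 4) = (-4 + r)/(-4 + r) = 1)
251/U(13, F(-4)) + 238/(137 - 1*184) = 251/1 + 238/(137 - 1*184) = 251*1 + 238/(137 - 184) = 251 + 238/(-47) = 251 + 238*(-1/47) = 251 - 238/47 = 11559/47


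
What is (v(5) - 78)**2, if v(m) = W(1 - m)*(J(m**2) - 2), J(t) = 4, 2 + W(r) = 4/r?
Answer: 7056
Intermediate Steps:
W(r) = -2 + 4/r
v(m) = -4 + 8/(1 - m) (v(m) = (-2 + 4/(1 - m))*(4 - 2) = (-2 + 4/(1 - m))*2 = -4 + 8/(1 - m))
(v(5) - 78)**2 = (4*(-1 - 1*5)/(-1 + 5) - 78)**2 = (4*(-1 - 5)/4 - 78)**2 = (4*(1/4)*(-6) - 78)**2 = (-6 - 78)**2 = (-84)**2 = 7056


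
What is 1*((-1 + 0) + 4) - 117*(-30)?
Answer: 3513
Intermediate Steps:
1*((-1 + 0) + 4) - 117*(-30) = 1*(-1 + 4) + 3510 = 1*3 + 3510 = 3 + 3510 = 3513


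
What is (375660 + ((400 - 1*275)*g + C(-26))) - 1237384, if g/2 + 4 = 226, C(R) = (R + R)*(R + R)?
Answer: -803520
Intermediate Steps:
C(R) = 4*R² (C(R) = (2*R)*(2*R) = 4*R²)
g = 444 (g = -8 + 2*226 = -8 + 452 = 444)
(375660 + ((400 - 1*275)*g + C(-26))) - 1237384 = (375660 + ((400 - 1*275)*444 + 4*(-26)²)) - 1237384 = (375660 + ((400 - 275)*444 + 4*676)) - 1237384 = (375660 + (125*444 + 2704)) - 1237384 = (375660 + (55500 + 2704)) - 1237384 = (375660 + 58204) - 1237384 = 433864 - 1237384 = -803520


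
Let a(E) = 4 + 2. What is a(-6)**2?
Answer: 36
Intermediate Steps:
a(E) = 6
a(-6)**2 = 6**2 = 36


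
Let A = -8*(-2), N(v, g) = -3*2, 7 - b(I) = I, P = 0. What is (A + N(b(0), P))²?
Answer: 100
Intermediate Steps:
b(I) = 7 - I
N(v, g) = -6
A = 16
(A + N(b(0), P))² = (16 - 6)² = 10² = 100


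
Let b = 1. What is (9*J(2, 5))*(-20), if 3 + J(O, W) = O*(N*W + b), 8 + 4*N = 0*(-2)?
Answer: 3780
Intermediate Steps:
N = -2 (N = -2 + (0*(-2))/4 = -2 + (¼)*0 = -2 + 0 = -2)
J(O, W) = -3 + O*(1 - 2*W) (J(O, W) = -3 + O*(-2*W + 1) = -3 + O*(1 - 2*W))
(9*J(2, 5))*(-20) = (9*(-3 + 2 - 2*2*5))*(-20) = (9*(-3 + 2 - 20))*(-20) = (9*(-21))*(-20) = -189*(-20) = 3780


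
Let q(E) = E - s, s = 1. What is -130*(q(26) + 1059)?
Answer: -140920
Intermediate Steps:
q(E) = -1 + E (q(E) = E - 1*1 = E - 1 = -1 + E)
-130*(q(26) + 1059) = -130*((-1 + 26) + 1059) = -130*(25 + 1059) = -130*1084 = -140920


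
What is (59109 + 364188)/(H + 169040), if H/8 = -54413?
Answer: -423297/266264 ≈ -1.5898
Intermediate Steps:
H = -435304 (H = 8*(-54413) = -435304)
(59109 + 364188)/(H + 169040) = (59109 + 364188)/(-435304 + 169040) = 423297/(-266264) = 423297*(-1/266264) = -423297/266264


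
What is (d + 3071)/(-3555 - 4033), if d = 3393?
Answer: -1616/1897 ≈ -0.85187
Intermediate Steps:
(d + 3071)/(-3555 - 4033) = (3393 + 3071)/(-3555 - 4033) = 6464/(-7588) = 6464*(-1/7588) = -1616/1897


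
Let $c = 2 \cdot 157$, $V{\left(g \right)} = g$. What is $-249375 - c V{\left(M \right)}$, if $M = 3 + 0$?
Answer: $-250317$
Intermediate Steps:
$M = 3$
$c = 314$
$-249375 - c V{\left(M \right)} = -249375 - 314 \cdot 3 = -249375 - 942 = -250317$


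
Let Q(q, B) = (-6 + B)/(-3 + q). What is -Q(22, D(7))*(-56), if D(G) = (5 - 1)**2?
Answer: 560/19 ≈ 29.474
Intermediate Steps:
D(G) = 16 (D(G) = 4**2 = 16)
Q(q, B) = (-6 + B)/(-3 + q)
-Q(22, D(7))*(-56) = -(-6 + 16)/(-3 + 22)*(-56) = -10/19*(-56) = -(1/19)*10*(-56) = -10*(-56)/19 = -1*(-560/19) = 560/19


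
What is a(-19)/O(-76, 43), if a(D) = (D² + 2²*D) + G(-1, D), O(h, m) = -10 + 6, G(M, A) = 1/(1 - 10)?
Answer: -641/9 ≈ -71.222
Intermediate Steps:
G(M, A) = -⅑ (G(M, A) = 1/(-9) = -⅑)
O(h, m) = -4
a(D) = -⅑ + D² + 4*D (a(D) = (D² + 2²*D) - ⅑ = (D² + 4*D) - ⅑ = -⅑ + D² + 4*D)
a(-19)/O(-76, 43) = (-⅑ + (-19)² + 4*(-19))/(-4) = (-⅑ + 361 - 76)*(-¼) = (2564/9)*(-¼) = -641/9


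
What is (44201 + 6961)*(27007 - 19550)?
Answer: 381515034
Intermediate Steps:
(44201 + 6961)*(27007 - 19550) = 51162*7457 = 381515034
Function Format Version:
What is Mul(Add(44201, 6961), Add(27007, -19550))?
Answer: 381515034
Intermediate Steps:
Mul(Add(44201, 6961), Add(27007, -19550)) = Mul(51162, 7457) = 381515034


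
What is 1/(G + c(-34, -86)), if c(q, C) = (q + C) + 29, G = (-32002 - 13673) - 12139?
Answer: -1/57905 ≈ -1.7270e-5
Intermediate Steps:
G = -57814 (G = -45675 - 12139 = -57814)
c(q, C) = 29 + C + q (c(q, C) = (C + q) + 29 = 29 + C + q)
1/(G + c(-34, -86)) = 1/(-57814 + (29 - 86 - 34)) = 1/(-57814 - 91) = 1/(-57905) = -1/57905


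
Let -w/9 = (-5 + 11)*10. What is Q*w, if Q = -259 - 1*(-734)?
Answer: -256500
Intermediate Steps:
Q = 475 (Q = -259 + 734 = 475)
w = -540 (w = -9*(-5 + 11)*10 = -54*10 = -9*60 = -540)
Q*w = 475*(-540) = -256500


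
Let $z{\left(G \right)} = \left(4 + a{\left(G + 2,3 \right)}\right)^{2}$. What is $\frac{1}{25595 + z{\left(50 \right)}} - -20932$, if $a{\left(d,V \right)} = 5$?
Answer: $\frac{537450033}{25676} \approx 20932.0$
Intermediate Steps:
$z{\left(G \right)} = 81$ ($z{\left(G \right)} = \left(4 + 5\right)^{2} = 9^{2} = 81$)
$\frac{1}{25595 + z{\left(50 \right)}} - -20932 = \frac{1}{25595 + 81} - -20932 = \frac{1}{25676} + 20932 = \frac{537450033}{25676}$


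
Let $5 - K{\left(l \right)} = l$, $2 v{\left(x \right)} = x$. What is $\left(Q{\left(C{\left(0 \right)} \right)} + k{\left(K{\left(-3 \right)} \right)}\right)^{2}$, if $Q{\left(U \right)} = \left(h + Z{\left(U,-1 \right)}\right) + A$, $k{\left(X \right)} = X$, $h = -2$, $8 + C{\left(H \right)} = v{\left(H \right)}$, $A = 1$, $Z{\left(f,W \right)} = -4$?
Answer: $9$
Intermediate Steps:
$v{\left(x \right)} = \frac{x}{2}$
$K{\left(l \right)} = 5 - l$
$C{\left(H \right)} = -8 + \frac{H}{2}$
$Q{\left(U \right)} = -5$ ($Q{\left(U \right)} = \left(-2 - 4\right) + 1 = -6 + 1 = -5$)
$\left(Q{\left(C{\left(0 \right)} \right)} + k{\left(K{\left(-3 \right)} \right)}\right)^{2} = \left(-5 + \left(5 - -3\right)\right)^{2} = \left(-5 + \left(5 + 3\right)\right)^{2} = \left(-5 + 8\right)^{2} = 3^{2} = 9$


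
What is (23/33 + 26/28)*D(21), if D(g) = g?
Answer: 751/22 ≈ 34.136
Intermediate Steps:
(23/33 + 26/28)*D(21) = (23/33 + 26/28)*21 = (23*(1/33) + 26*(1/28))*21 = (23/33 + 13/14)*21 = (751/462)*21 = 751/22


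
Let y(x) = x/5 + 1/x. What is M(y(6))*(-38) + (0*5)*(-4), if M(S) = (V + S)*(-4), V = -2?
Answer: -1444/15 ≈ -96.267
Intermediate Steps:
y(x) = 1/x + x/5 (y(x) = x*(⅕) + 1/x = x/5 + 1/x = 1/x + x/5)
M(S) = 8 - 4*S (M(S) = (-2 + S)*(-4) = 8 - 4*S)
M(y(6))*(-38) + (0*5)*(-4) = (8 - 4*(1/6 + (⅕)*6))*(-38) + (0*5)*(-4) = (8 - 4*(⅙ + 6/5))*(-38) + 0*(-4) = (8 - 4*41/30)*(-38) + 0 = (8 - 82/15)*(-38) + 0 = (38/15)*(-38) + 0 = -1444/15 + 0 = -1444/15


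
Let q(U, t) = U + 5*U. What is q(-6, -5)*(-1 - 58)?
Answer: 2124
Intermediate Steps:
q(U, t) = 6*U
q(-6, -5)*(-1 - 58) = (6*(-6))*(-1 - 58) = -36*(-59) = 2124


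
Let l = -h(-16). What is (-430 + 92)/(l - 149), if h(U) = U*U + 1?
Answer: 169/203 ≈ 0.83251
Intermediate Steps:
h(U) = 1 + U² (h(U) = U² + 1 = 1 + U²)
l = -257 (l = -(1 + (-16)²) = -(1 + 256) = -1*257 = -257)
(-430 + 92)/(l - 149) = (-430 + 92)/(-257 - 149) = -338/(-406) = -338*(-1/406) = 169/203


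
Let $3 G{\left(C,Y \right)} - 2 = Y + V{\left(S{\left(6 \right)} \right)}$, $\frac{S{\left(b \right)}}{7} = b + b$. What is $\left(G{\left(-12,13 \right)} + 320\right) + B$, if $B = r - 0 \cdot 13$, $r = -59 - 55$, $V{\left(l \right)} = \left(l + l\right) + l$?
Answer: $295$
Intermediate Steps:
$S{\left(b \right)} = 14 b$ ($S{\left(b \right)} = 7 \left(b + b\right) = 7 \cdot 2 b = 14 b$)
$V{\left(l \right)} = 3 l$ ($V{\left(l \right)} = 2 l + l = 3 l$)
$r = -114$ ($r = -59 - 55 = -114$)
$B = -114$ ($B = -114 - 0 \cdot 13 = -114 - 0 = -114 + 0 = -114$)
$G{\left(C,Y \right)} = \frac{254}{3} + \frac{Y}{3}$ ($G{\left(C,Y \right)} = \frac{2}{3} + \frac{Y + 3 \cdot 14 \cdot 6}{3} = \frac{2}{3} + \frac{Y + 3 \cdot 84}{3} = \frac{2}{3} + \frac{Y + 252}{3} = \frac{2}{3} + \frac{252 + Y}{3} = \frac{2}{3} + \left(84 + \frac{Y}{3}\right) = \frac{254}{3} + \frac{Y}{3}$)
$\left(G{\left(-12,13 \right)} + 320\right) + B = \left(\left(\frac{254}{3} + \frac{1}{3} \cdot 13\right) + 320\right) - 114 = \left(\left(\frac{254}{3} + \frac{13}{3}\right) + 320\right) - 114 = \left(89 + 320\right) - 114 = 409 - 114 = 295$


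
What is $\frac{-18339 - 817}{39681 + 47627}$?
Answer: $- \frac{4789}{21827} \approx -0.21941$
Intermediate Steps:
$\frac{-18339 - 817}{39681 + 47627} = - \frac{19156}{87308} = \left(-19156\right) \frac{1}{87308} = - \frac{4789}{21827}$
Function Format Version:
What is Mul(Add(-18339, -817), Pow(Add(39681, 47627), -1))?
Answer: Rational(-4789, 21827) ≈ -0.21941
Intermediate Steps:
Mul(Add(-18339, -817), Pow(Add(39681, 47627), -1)) = Mul(-19156, Pow(87308, -1)) = Mul(-19156, Rational(1, 87308)) = Rational(-4789, 21827)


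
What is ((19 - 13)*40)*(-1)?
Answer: -240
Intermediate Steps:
((19 - 13)*40)*(-1) = (6*40)*(-1) = 240*(-1) = -240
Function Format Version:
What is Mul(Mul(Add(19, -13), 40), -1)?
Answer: -240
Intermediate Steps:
Mul(Mul(Add(19, -13), 40), -1) = Mul(Mul(6, 40), -1) = Mul(240, -1) = -240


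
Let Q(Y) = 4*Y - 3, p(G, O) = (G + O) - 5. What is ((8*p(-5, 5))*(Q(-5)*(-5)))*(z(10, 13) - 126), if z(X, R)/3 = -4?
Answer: 634800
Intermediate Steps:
p(G, O) = -5 + G + O
z(X, R) = -12 (z(X, R) = 3*(-4) = -12)
Q(Y) = -3 + 4*Y
((8*p(-5, 5))*(Q(-5)*(-5)))*(z(10, 13) - 126) = ((8*(-5 - 5 + 5))*((-3 + 4*(-5))*(-5)))*(-12 - 126) = ((8*(-5))*((-3 - 20)*(-5)))*(-138) = -(-920)*(-5)*(-138) = -40*115*(-138) = -4600*(-138) = 634800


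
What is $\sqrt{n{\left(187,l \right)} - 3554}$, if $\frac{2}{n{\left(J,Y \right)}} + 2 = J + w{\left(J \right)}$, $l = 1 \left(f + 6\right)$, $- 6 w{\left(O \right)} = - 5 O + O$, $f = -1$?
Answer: $\frac{2 i \sqrt{766810535}}{929} \approx 59.615 i$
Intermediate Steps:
$w{\left(O \right)} = \frac{2 O}{3}$ ($w{\left(O \right)} = - \frac{- 5 O + O}{6} = - \frac{\left(-4\right) O}{6} = \frac{2 O}{3}$)
$l = 5$ ($l = 1 \left(-1 + 6\right) = 1 \cdot 5 = 5$)
$n{\left(J,Y \right)} = \frac{2}{-2 + \frac{5 J}{3}}$ ($n{\left(J,Y \right)} = \frac{2}{-2 + \left(J + \frac{2 J}{3}\right)} = \frac{2}{-2 + \frac{5 J}{3}}$)
$\sqrt{n{\left(187,l \right)} - 3554} = \sqrt{\frac{6}{-6 + 5 \cdot 187} - 3554} = \sqrt{\frac{6}{-6 + 935} - 3554} = \sqrt{\frac{6}{929} - 3554} = \sqrt{- \frac{3301660}{929}} = \frac{2 i \sqrt{766810535}}{929}$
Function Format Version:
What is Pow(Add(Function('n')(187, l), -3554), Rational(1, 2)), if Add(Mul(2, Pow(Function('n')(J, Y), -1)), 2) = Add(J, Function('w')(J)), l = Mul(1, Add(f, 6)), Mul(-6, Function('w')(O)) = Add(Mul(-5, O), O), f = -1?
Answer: Mul(Rational(2, 929), I, Pow(766810535, Rational(1, 2))) ≈ Mul(59.615, I)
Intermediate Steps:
Function('w')(O) = Mul(Rational(2, 3), O) (Function('w')(O) = Mul(Rational(-1, 6), Add(Mul(-5, O), O)) = Mul(Rational(-1, 6), Mul(-4, O)) = Mul(Rational(2, 3), O))
l = 5 (l = Mul(1, Add(-1, 6)) = Mul(1, 5) = 5)
Function('n')(J, Y) = Mul(2, Pow(Add(-2, Mul(Rational(5, 3), J)), -1)) (Function('n')(J, Y) = Mul(2, Pow(Add(-2, Add(J, Mul(Rational(2, 3), J))), -1)) = Mul(2, Pow(Add(-2, Mul(Rational(5, 3), J)), -1)))
Pow(Add(Function('n')(187, l), -3554), Rational(1, 2)) = Pow(Add(Mul(6, Pow(Add(-6, Mul(5, 187)), -1)), -3554), Rational(1, 2)) = Pow(Add(Mul(6, Pow(Add(-6, 935), -1)), -3554), Rational(1, 2)) = Pow(Add(Mul(6, Pow(929, -1)), -3554), Rational(1, 2)) = Pow(Add(Mul(6, Rational(1, 929)), -3554), Rational(1, 2)) = Pow(Add(Rational(6, 929), -3554), Rational(1, 2)) = Pow(Rational(-3301660, 929), Rational(1, 2)) = Mul(Rational(2, 929), I, Pow(766810535, Rational(1, 2)))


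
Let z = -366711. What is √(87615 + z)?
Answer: 2*I*√69774 ≈ 528.29*I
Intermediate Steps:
√(87615 + z) = √(87615 - 366711) = √(-279096) = 2*I*√69774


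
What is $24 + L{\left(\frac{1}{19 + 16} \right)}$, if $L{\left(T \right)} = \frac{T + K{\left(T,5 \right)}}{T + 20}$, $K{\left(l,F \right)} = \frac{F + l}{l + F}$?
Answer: $\frac{16860}{701} \approx 24.051$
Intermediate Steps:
$K{\left(l,F \right)} = 1$ ($K{\left(l,F \right)} = \frac{F + l}{F + l} = 1$)
$L{\left(T \right)} = \frac{1 + T}{20 + T}$ ($L{\left(T \right)} = \frac{T + 1}{T + 20} = \frac{1 + T}{20 + T}$)
$24 + L{\left(\frac{1}{19 + 16} \right)} = 24 + \frac{1 + \frac{1}{19 + 16}}{20 + \frac{1}{19 + 16}} = 24 + \frac{1 + \frac{1}{35}}{20 + \frac{1}{35}} = 24 + \frac{1}{\frac{701}{35}} \cdot \frac{36}{35} = 24 + \frac{35}{701} \cdot \frac{36}{35} = 24 + \frac{36}{701} = \frac{16860}{701}$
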